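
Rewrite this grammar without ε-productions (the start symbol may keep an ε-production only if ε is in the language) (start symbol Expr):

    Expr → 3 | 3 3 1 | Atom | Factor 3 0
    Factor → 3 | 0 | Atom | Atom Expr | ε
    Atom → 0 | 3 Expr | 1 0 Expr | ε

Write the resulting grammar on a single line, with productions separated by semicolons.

The nullable symbols are {Atom, Expr, Factor}.
ε ∈ L(G) since Expr is nullable, so keep Expr → ε.
For each production, add variants omitting each subset of nullable occurrences: Expr → Factor 3 0 gives Factor 3 0 | 3 0. Factor → Atom Expr gives Atom Expr | Expr. Atom → 3 Expr gives 3 Expr | 3. Atom → 1 0 Expr gives 1 0 Expr | 1 0.

Expr → 3 | 3 3 1 | Atom | Factor 3 0 | 3 0 | ε; Factor → 3 | 0 | Atom | Atom Expr | Expr; Atom → 0 | 3 Expr | 3 | 1 0 Expr | 1 0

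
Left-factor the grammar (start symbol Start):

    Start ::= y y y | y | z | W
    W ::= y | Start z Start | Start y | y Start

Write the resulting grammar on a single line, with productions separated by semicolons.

Start has alternatives sharing prefix 'y': factor to Start → y Start1 with Start1 → y y | ε.
W has alternatives sharing prefix 'y': factor to W → y W1 with W1 → ε | Start.
W has alternatives sharing prefix 'Start': factor to W → Start W2 with W2 → z Start | y.

Start ::= z | W | y Start1; W ::= y W1 | Start W2; Start1 ::= y y | eps; W1 ::= eps | Start; W2 ::= z Start | y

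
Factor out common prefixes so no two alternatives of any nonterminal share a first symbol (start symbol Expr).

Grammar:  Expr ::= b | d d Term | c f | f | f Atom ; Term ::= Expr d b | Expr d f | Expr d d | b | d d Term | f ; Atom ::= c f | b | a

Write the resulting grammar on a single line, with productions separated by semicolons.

Expr has alternatives sharing prefix 'f': factor to Expr → f Expr1 with Expr1 → ε | Atom.
Term has alternatives sharing prefix 'Expr d': factor to Term → Expr d Term1 with Term1 → b | f | d.

Expr ::= b | d d Term | c f | f Expr1; Term ::= b | d d Term | f | Expr d Term1; Atom ::= c f | b | a; Expr1 ::= ε | Atom; Term1 ::= b | f | d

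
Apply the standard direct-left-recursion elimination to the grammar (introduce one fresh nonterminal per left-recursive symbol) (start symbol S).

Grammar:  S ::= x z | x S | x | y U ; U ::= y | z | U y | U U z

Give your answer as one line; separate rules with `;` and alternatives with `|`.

S ::= x z | x S | x | y U; U ::= y U' | z U'; U' ::= y U' | U z U' | ε

Directly left-recursive nonterminal: U.
For U: α = {y, U z}, β = {y, z}. Rewrite as U → β U' and U' → α U' | ε.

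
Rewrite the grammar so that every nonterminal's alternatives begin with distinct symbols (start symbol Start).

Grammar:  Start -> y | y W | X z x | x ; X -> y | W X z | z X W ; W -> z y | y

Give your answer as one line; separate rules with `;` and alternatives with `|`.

Start -> X z x | x | y Start1; X -> y | W X z | z X W; W -> z y | y; Start1 -> epsilon | W

Start has alternatives sharing prefix 'y': factor to Start → y Start1 with Start1 → ε | W.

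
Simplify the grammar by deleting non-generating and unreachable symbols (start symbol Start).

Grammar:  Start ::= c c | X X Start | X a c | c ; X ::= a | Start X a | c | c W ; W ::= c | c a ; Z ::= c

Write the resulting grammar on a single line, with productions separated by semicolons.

Start ::= c c | X X Start | X a c | c; X ::= a | Start X a | c | c W; W ::= c | c a

Generating nonterminals: {Start, W, X, Z}.
Reachable from Start after that: {Start, W, X}.
Removed useless symbols: {Z} and every production mentioning them.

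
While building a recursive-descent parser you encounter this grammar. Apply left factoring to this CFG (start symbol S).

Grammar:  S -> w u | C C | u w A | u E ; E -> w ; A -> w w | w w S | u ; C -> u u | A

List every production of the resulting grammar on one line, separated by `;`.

S has alternatives sharing prefix 'u': factor to S → u S' with S' → w A | E.
A has alternatives sharing prefix 'w w': factor to A → w w A' with A' → ε | S.

S -> w u | C C | u S'; E -> w; A -> u | w w A'; C -> u u | A; S' -> w A | E; A' -> epsilon | S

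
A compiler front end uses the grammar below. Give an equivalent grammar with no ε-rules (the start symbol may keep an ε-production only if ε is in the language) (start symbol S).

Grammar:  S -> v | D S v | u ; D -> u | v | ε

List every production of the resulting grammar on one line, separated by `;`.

Nullable set = {D}.
ε ∉ L(G), so no ε-production is kept.
For each production, add variants omitting each subset of nullable occurrences: S → D S v gives D S v | S v.

S -> v | D S v | S v | u; D -> u | v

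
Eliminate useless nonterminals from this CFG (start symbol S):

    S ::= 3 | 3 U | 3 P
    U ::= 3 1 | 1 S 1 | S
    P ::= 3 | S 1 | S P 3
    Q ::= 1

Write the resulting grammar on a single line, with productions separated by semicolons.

S ::= 3 | 3 U | 3 P; U ::= 3 1 | 1 S 1 | S; P ::= 3 | S 1 | S P 3

Generating nonterminals: {P, Q, S, U}.
Reachable from S after that: {P, S, U}.
Removed useless symbols: {Q} and every production mentioning them.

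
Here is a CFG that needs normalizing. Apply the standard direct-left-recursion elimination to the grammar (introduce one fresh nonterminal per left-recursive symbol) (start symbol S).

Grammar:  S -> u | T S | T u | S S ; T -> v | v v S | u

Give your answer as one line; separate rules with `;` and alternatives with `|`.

Left recursion appears on S.
For S: α = {S}, β = {u, T S, T u}. Rewrite as S → β S' and S' → α S' | ε.

S -> u S' | T S S' | T u S'; T -> v | v v S | u; S' -> S S' | ε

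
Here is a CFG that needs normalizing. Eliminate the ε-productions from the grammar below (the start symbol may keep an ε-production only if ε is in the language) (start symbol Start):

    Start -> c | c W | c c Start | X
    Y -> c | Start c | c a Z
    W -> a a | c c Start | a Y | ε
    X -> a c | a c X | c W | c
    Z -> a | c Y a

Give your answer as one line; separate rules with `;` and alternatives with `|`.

Start -> c | c W | c c Start | X; Y -> c | Start c | c a Z; W -> a a | c c Start | a Y; X -> a c | a c X | c W | c; Z -> a | c Y a

Nullable set = {W}.
ε ∉ L(G), so no ε-production is kept.
For each production, add variants omitting each subset of nullable occurrences: X → c W gives c W | c.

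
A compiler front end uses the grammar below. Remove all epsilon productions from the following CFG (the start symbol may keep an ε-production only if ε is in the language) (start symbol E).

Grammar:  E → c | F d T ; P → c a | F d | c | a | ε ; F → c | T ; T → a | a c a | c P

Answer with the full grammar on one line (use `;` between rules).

E → c | F d T; P → c a | F d | c | a; F → c | T; T → a | a c a | c P | c

Nullable nonterminals: {P}.
ε ∉ L(G), so no ε-production is kept.
For each production, add variants omitting each subset of nullable occurrences: T → c P gives c P | c.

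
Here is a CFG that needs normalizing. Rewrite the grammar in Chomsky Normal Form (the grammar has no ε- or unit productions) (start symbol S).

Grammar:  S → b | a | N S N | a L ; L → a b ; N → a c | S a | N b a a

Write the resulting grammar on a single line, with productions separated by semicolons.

Introduce a nonterminal for each terminal appearing in a rule of length ≥ 2: X1 → a, X2 → b, X3 → c.
Binarize each right-hand side of length ≥ 3 by chaining fresh nonterminals (Y1, Y2, …): affected rules were S → N S N; N → N X2 X1 X1.

S → b | a | N Y1 | X1 L; L → X1 X2; N → X1 X3 | S X1 | N Y2; X1 → a; X2 → b; X3 → c; Y1 → S N; Y2 → X2 Y3; Y3 → X1 X1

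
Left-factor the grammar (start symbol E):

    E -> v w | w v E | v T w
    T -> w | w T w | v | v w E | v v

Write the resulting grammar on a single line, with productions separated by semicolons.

E -> w v E | v E'; T -> v T' | w T''; E' -> w | T w; T' -> ε | w E | v; T'' -> ε | T w

E has alternatives sharing prefix 'v': factor to E → v E' with E' → w | T w.
T has alternatives sharing prefix 'v': factor to T → v T' with T' → ε | w E | v.
T has alternatives sharing prefix 'w': factor to T → w T'' with T'' → ε | T w.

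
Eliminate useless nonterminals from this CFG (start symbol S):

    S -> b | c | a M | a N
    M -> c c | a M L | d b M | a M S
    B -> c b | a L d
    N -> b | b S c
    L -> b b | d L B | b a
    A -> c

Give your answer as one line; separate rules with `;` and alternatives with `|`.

Generating nonterminals: {A, B, L, M, N, S}.
Reachable from S after that: {B, L, M, N, S}.
Removed useless symbols: {A} and every production mentioning them.

S -> b | c | a M | a N; M -> c c | a M L | d b M | a M S; B -> c b | a L d; N -> b | b S c; L -> b b | d L B | b a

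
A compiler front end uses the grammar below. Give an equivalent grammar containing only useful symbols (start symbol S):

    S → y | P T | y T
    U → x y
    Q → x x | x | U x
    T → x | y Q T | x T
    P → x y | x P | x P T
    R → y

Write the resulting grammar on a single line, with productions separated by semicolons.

S → y | P T | y T; U → x y; Q → x x | x | U x; T → x | y Q T | x T; P → x y | x P | x P T

Generating nonterminals: {P, Q, R, S, T, U}.
Reachable from S after that: {P, Q, S, T, U}.
Removed useless symbols: {R} and every production mentioning them.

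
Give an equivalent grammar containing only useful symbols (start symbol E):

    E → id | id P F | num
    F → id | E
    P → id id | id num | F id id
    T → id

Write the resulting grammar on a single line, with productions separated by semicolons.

E → id | id P F | num; F → id | E; P → id id | id num | F id id

Generating nonterminals: {E, F, P, T}.
Reachable from E after that: {E, F, P}.
Removed useless symbols: {T} and every production mentioning them.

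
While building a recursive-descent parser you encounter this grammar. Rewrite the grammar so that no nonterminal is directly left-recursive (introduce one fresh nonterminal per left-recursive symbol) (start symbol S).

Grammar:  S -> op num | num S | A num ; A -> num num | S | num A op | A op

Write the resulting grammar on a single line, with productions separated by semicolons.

A is directly left-recursive.
For A: α = {op}, β = {num num, S, num A op}. Rewrite as A → β A' and A' → α A' | ε.

S -> op num | num S | A num; A -> num num A' | S A' | num A op A'; A' -> op A' | ε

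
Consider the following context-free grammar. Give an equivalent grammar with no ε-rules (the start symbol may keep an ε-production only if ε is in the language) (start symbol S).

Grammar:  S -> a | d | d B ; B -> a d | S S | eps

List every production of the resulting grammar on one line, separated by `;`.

The nullable symbols are {B}.
ε ∉ L(G), so no ε-production is kept.

S -> a | d | d B; B -> a d | S S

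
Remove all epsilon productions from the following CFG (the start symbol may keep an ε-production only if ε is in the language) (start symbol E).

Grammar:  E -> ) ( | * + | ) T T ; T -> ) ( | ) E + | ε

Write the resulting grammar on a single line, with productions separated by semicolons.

Nullable set = {T}.
ε ∉ L(G), so no ε-production is kept.
Add the nullable-subset variants: E → ) T T gives ) T T | ) T | ).

E -> ) ( | * + | ) T T | ) T | ); T -> ) ( | ) E +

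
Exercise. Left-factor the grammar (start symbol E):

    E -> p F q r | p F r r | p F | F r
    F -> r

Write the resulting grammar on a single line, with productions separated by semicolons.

E has alternatives sharing prefix 'p F': factor to E → p F E' with E' → q r | r r | ε.

E -> F r | p F E'; F -> r; E' -> q r | r r | ε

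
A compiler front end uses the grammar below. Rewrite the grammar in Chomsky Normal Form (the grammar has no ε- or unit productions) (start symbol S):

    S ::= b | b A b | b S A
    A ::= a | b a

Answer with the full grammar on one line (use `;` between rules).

S ::= b | X1 Y1 | X1 Y2; A ::= a | X1 X2; X1 ::= b; X2 ::= a; Y1 ::= A X1; Y2 ::= S A

Introduce a nonterminal for each terminal appearing in a rule of length ≥ 2: X1 → b, X2 → a.
Binarize each right-hand side of length ≥ 3 by chaining fresh nonterminals (Y1, Y2, …): affected rules were S → X1 A X1; S → X1 S A.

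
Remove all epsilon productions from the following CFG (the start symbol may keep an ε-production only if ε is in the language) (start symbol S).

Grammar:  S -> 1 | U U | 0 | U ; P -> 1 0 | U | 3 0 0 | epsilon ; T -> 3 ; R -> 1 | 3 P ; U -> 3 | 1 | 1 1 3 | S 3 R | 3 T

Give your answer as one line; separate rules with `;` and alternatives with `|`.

The nullable symbols are {P}.
ε ∉ L(G), so no ε-production is kept.
Expand every rule over subsets of its nullable positions: R → 3 P gives 3 P | 3.

S -> 1 | U U | 0 | U; P -> 1 0 | U | 3 0 0; T -> 3; R -> 1 | 3 P | 3; U -> 3 | 1 | 1 1 3 | S 3 R | 3 T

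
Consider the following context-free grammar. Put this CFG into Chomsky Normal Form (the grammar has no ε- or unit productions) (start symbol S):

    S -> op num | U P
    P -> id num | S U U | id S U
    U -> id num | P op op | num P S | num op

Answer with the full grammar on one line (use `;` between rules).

S -> X1 X2 | U P; P -> X3 X2 | S Y1 | X3 Y2; U -> X3 X2 | P Y3 | X2 Y4 | X2 X1; X1 -> op; X2 -> num; X3 -> id; Y1 -> U U; Y2 -> S U; Y3 -> X1 X1; Y4 -> P S

Introduce a nonterminal for each terminal appearing in a rule of length ≥ 2: X1 → op, X2 → num, X3 → id.
Binarize each right-hand side of length ≥ 3 by chaining fresh nonterminals (Y1, Y2, …): affected rules were P → S U U; P → X3 S U; U → P X1 X1; U → X2 P S.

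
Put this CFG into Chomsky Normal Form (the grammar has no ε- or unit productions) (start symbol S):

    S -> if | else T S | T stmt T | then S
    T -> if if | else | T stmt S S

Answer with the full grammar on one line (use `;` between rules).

Introduce a nonterminal for each terminal appearing in a rule of length ≥ 2: X1 → else, X2 → stmt, X3 → then, X4 → if.
Binarize each right-hand side of length ≥ 3 by chaining fresh nonterminals (Y1, Y2, …): affected rules were S → X1 T S; S → T X2 T; T → T X2 S S.

S -> if | X1 Y1 | T Y2 | X3 S; T -> X4 X4 | else | T Y3; X1 -> else; X2 -> stmt; X3 -> then; X4 -> if; Y1 -> T S; Y2 -> X2 T; Y3 -> X2 Y4; Y4 -> S S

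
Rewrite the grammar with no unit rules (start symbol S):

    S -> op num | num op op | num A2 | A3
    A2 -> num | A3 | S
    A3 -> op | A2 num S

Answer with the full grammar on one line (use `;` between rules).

Unit pairs: A2 ⇒* {A3, S}; S ⇒* {A3}.
For every A with A ⇒* B via unit rules, add B's non-unit alternatives to A; then delete every rule of the form X → Y.

S -> op num | num op op | num A2 | op | A2 num S; A2 -> num | op num | num op op | num A2 | op | A2 num S; A3 -> op | A2 num S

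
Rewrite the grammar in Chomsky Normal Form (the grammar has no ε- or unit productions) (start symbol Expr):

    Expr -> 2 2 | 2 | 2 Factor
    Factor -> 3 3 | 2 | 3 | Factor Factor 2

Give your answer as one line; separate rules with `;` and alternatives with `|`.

Introduce a nonterminal for each terminal appearing in a rule of length ≥ 2: X1 → 2, X2 → 3.
Binarize each right-hand side of length ≥ 3 by chaining fresh nonterminals (Y1, Y2, …): affected rules were Factor → Factor Factor X1.

Expr -> X1 X1 | 2 | X1 Factor; Factor -> X2 X2 | 2 | 3 | Factor Y1; X1 -> 2; X2 -> 3; Y1 -> Factor X1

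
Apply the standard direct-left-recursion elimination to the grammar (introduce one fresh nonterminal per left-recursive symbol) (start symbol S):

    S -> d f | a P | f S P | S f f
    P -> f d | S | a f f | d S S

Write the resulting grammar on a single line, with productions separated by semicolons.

Directly left-recursive nonterminal: S.
For S: α = {f f}, β = {d f, a P, f S P}. Rewrite as S → β S' and S' → α S' | ε.

S -> d f S' | a P S' | f S P S'; P -> f d | S | a f f | d S S; S' -> f f S' | ε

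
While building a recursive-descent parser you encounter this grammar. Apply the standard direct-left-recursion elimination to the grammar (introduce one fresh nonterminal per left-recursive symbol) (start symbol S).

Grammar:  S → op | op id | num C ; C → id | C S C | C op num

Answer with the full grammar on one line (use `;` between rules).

S → op | op id | num C; C → id C'; C' → S C C' | op num C' | ε

C is directly left-recursive.
For C: α = {S C, op num}, β = {id}. Rewrite as C → β C' and C' → α C' | ε.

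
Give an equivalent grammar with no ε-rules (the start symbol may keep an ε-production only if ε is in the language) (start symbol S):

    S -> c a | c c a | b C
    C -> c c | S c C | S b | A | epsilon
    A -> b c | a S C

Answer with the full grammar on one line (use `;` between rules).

S -> c a | c c a | b C | b; C -> c c | S c C | S c | S b | A; A -> b c | a S C | a S

Nullable nonterminals: {C}.
ε ∉ L(G), so no ε-production is kept.
For each production, add variants omitting each subset of nullable occurrences: S → b C gives b C | b. C → S c C gives S c C | S c. A → a S C gives a S C | a S.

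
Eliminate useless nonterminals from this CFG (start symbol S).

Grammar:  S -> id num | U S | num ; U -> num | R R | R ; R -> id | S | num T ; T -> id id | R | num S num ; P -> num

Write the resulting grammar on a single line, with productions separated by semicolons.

S -> id num | U S | num; U -> num | R R | R; R -> id | S | num T; T -> id id | R | num S num

Generating nonterminals: {P, R, S, T, U}.
Reachable from S after that: {R, S, T, U}.
Removed useless symbols: {P} and every production mentioning them.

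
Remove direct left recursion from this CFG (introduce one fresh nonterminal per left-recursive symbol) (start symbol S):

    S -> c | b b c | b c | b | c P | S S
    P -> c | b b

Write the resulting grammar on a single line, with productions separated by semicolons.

Left recursion appears on S.
For S: α = {S}, β = {c, b b c, b c, b, c P}. Rewrite as S → β S' and S' → α S' | ε.

S -> c S' | b b c S' | b c S' | b S' | c P S'; P -> c | b b; S' -> S S' | ε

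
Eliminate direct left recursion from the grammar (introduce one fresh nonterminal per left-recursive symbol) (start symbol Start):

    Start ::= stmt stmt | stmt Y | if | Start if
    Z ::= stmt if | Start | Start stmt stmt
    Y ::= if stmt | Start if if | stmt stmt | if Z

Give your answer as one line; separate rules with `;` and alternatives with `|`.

Directly left-recursive nonterminal: Start.
For Start: α = {if}, β = {stmt stmt, stmt Y, if}. Rewrite as Start → β Start1 and Start1 → α Start1 | ε.

Start ::= stmt stmt Start1 | stmt Y Start1 | if Start1; Z ::= stmt if | Start | Start stmt stmt; Y ::= if stmt | Start if if | stmt stmt | if Z; Start1 ::= if Start1 | ε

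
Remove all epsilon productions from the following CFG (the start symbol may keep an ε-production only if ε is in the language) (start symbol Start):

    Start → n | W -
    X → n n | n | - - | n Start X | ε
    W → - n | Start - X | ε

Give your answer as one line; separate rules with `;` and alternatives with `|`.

Start → n | W - | -; X → n n | n | - - | n Start X | n Start; W → - n | Start - X | Start -

The nullable symbols are {W, X}.
ε ∉ L(G), so no ε-production is kept.
For each production, add variants omitting each subset of nullable occurrences: Start → W - gives W - | -. X → n Start X gives n Start X | n Start. W → Start - X gives Start - X | Start -.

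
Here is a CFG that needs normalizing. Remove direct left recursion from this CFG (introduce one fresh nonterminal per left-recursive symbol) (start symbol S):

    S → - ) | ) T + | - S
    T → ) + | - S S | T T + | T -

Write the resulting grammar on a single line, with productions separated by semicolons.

S → - ) | ) T + | - S; T → ) + T' | - S S T'; T' → T + T' | - T' | ε

Left recursion appears on T.
For T: α = {T +, -}, β = {) +, - S S}. Rewrite as T → β T' and T' → α T' | ε.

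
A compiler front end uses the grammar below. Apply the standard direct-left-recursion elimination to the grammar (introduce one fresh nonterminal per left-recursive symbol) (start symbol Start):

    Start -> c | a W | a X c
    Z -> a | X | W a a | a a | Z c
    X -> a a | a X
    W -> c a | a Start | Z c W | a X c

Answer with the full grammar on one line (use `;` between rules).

Z is directly left-recursive.
For Z: α = {c}, β = {a, X, W a a, a a}. Rewrite as Z → β Z1 and Z1 → α Z1 | ε.

Start -> c | a W | a X c; Z -> a Z1 | X Z1 | W a a Z1 | a a Z1; X -> a a | a X; W -> c a | a Start | Z c W | a X c; Z1 -> c Z1 | ε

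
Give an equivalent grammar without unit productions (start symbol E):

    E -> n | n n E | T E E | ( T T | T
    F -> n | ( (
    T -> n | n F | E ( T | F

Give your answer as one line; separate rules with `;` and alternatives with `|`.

E -> n | n n E | T E E | ( T T | ( ( | n F | E ( T; F -> n | ( (; T -> n | ( ( | n F | E ( T

Unit pairs: E ⇒* {F, T}; T ⇒* {F}.
For each unit pair (A, B), copy every non-unit production of B to A, then drop all unit productions.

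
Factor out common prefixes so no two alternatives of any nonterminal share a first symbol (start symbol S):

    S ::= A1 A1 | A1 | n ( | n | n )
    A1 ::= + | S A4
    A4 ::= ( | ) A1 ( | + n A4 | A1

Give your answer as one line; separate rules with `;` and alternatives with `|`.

S has alternatives sharing prefix 'n': factor to S → n S' with S' → ( | ε | ).
S has alternatives sharing prefix 'A1': factor to S → A1 S'' with S'' → A1 | ε.

S ::= n S' | A1 S''; A1 ::= + | S A4; A4 ::= ( | ) A1 ( | + n A4 | A1; S' ::= ( | ε | ); S'' ::= A1 | ε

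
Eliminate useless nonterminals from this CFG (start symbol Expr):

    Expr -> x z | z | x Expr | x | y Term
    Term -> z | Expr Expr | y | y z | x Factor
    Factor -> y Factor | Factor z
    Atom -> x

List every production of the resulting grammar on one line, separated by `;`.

Generating nonterminals: {Atom, Expr, Term}.
Reachable from Expr after that: {Expr, Term}.
Removed useless symbols: {Atom, Factor} and every production mentioning them.

Expr -> x z | z | x Expr | x | y Term; Term -> z | Expr Expr | y | y z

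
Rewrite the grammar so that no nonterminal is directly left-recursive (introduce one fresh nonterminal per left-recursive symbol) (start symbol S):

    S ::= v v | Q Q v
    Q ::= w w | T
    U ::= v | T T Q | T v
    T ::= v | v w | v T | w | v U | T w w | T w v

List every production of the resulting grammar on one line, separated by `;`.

T is directly left-recursive.
For T: α = {w w, w v}, β = {v, v w, v T, w, v U}. Rewrite as T → β T' and T' → α T' | ε.

S ::= v v | Q Q v; Q ::= w w | T; U ::= v | T T Q | T v; T ::= v T' | v w T' | v T T' | w T' | v U T'; T' ::= w w T' | w v T' | ε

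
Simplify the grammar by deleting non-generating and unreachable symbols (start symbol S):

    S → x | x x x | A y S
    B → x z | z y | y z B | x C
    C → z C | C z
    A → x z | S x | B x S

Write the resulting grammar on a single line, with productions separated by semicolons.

S → x | x x x | A y S; B → x z | z y | y z B; A → x z | S x | B x S

Generating nonterminals: {A, B, S}.
Reachable from S after that: {A, B, S}.
Removed useless symbols: {C} and every production mentioning them.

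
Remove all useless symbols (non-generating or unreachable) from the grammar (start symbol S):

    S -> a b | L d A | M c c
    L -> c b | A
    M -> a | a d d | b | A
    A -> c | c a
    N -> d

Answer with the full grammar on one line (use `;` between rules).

Generating nonterminals: {A, L, M, N, S}.
Reachable from S after that: {A, L, M, S}.
Removed useless symbols: {N} and every production mentioning them.

S -> a b | L d A | M c c; L -> c b | A; M -> a | a d d | b | A; A -> c | c a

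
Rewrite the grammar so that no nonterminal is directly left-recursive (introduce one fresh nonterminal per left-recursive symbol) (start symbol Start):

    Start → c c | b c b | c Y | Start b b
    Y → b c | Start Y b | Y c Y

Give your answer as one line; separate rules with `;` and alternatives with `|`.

Start → c c Start1 | b c b Start1 | c Y Start1; Y → b c Y1 | Start Y b Y1; Start1 → b b Start1 | epsilon; Y1 → c Y Y1 | epsilon

Start, Y are directly left-recursive.
For Start: α = {b b}, β = {c c, b c b, c Y}. Rewrite as Start → β Start1 and Start1 → α Start1 | ε.
For Y: α = {c Y}, β = {b c, Start Y b}. Rewrite as Y → β Y1 and Y1 → α Y1 | ε.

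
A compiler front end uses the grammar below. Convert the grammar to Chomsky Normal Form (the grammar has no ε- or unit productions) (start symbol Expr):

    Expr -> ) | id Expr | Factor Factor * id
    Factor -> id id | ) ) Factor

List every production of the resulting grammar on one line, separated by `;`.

Introduce a nonterminal for each terminal appearing in a rule of length ≥ 2: X1 → id, X2 → *, X3 → ).
Binarize each right-hand side of length ≥ 3 by chaining fresh nonterminals (Y1, Y2, …): affected rules were Expr → Factor Factor X2 X1; Factor → X3 X3 Factor.

Expr -> ) | X1 Expr | Factor Y1; Factor -> X1 X1 | X3 Y3; X1 -> id; X2 -> *; X3 -> ); Y1 -> Factor Y2; Y2 -> X2 X1; Y3 -> X3 Factor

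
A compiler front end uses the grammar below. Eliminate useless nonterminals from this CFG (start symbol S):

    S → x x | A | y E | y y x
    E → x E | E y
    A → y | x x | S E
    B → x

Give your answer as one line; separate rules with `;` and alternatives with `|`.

Generating nonterminals: {A, B, S}.
Reachable from S after that: {A, S}.
Removed useless symbols: {B, E} and every production mentioning them.

S → x x | A | y y x; A → y | x x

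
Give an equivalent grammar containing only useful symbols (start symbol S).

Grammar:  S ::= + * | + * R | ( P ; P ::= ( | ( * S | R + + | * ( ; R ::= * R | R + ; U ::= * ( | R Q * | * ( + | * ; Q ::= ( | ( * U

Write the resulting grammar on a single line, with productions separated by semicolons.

S ::= + * | ( P; P ::= ( | ( * S | * (

Generating nonterminals: {P, Q, S, U}.
Reachable from S after that: {P, S}.
Removed useless symbols: {Q, R, U} and every production mentioning them.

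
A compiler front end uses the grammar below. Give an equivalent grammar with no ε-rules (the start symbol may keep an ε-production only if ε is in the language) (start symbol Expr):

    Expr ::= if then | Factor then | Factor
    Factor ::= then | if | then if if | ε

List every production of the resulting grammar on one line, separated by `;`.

Nullable set = {Expr, Factor}.
ε ∈ L(G) since Expr is nullable, so keep Expr → ε.
For each production, add variants omitting each subset of nullable occurrences: Expr → Factor then gives Factor then | then.

Expr ::= if then | Factor then | then | Factor | ε; Factor ::= then | if | then if if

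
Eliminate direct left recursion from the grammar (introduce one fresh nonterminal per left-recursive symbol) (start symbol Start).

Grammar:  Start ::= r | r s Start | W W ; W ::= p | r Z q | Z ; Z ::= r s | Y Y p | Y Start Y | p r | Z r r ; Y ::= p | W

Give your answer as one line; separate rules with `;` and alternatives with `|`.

Start ::= r | r s Start | W W; W ::= p | r Z q | Z; Z ::= r s Z1 | Y Y p Z1 | Y Start Y Z1 | p r Z1; Y ::= p | W; Z1 ::= r r Z1 | eps

Left recursion appears on Z.
For Z: α = {r r}, β = {r s, Y Y p, Y Start Y, p r}. Rewrite as Z → β Z1 and Z1 → α Z1 | ε.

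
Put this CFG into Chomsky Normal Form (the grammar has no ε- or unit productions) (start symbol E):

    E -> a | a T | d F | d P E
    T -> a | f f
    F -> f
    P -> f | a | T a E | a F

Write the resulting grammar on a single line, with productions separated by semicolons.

E -> a | X1 T | X2 F | X2 Y1; T -> a | X3 X3; F -> f; P -> f | a | T Y2 | X1 F; X1 -> a; X2 -> d; X3 -> f; Y1 -> P E; Y2 -> X1 E

Introduce a nonterminal for each terminal appearing in a rule of length ≥ 2: X1 → a, X2 → d, X3 → f.
Binarize each right-hand side of length ≥ 3 by chaining fresh nonterminals (Y1, Y2, …): affected rules were E → X2 P E; P → T X1 E.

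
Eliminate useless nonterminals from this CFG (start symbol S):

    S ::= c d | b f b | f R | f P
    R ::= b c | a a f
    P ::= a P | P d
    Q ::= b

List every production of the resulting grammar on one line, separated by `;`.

Generating nonterminals: {Q, R, S}.
Reachable from S after that: {R, S}.
Removed useless symbols: {P, Q} and every production mentioning them.

S ::= c d | b f b | f R; R ::= b c | a a f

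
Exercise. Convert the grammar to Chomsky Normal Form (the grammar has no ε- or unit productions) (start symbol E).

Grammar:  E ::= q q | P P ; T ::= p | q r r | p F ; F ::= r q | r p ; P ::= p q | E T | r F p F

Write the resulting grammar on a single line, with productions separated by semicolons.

E ::= X1 X1 | P P; T ::= p | X1 Y1 | X3 F; F ::= X2 X1 | X2 X3; P ::= X3 X1 | E T | X2 Y2; X1 ::= q; X2 ::= r; X3 ::= p; Y1 ::= X2 X2; Y2 ::= F Y3; Y3 ::= X3 F

Introduce a nonterminal for each terminal appearing in a rule of length ≥ 2: X1 → q, X2 → r, X3 → p.
Binarize each right-hand side of length ≥ 3 by chaining fresh nonterminals (Y1, Y2, …): affected rules were T → X1 X2 X2; P → X2 F X3 F.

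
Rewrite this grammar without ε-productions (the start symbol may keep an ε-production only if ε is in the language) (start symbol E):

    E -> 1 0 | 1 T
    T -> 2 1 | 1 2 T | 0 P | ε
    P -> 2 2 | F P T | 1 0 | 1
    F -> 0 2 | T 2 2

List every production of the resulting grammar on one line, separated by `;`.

E -> 1 0 | 1 T | 1; T -> 2 1 | 1 2 T | 1 2 | 0 P; P -> 2 2 | F P T | F P | 1 0 | 1; F -> 0 2 | T 2 2 | 2 2

Nullable nonterminals: {T}.
ε ∉ L(G), so no ε-production is kept.
Expand every rule over subsets of its nullable positions: E → 1 T gives 1 T | 1. T → 1 2 T gives 1 2 T | 1 2. P → F P T gives F P T | F P. F → T 2 2 gives T 2 2 | 2 2.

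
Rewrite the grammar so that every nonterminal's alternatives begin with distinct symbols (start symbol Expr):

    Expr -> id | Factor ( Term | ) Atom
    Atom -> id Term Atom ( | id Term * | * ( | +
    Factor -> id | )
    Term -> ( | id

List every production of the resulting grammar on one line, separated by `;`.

Atom has alternatives sharing prefix 'id Term': factor to Atom → id Term Atom1 with Atom1 → Atom ( | *.

Expr -> id | Factor ( Term | ) Atom; Atom -> * ( | + | id Term Atom1; Factor -> id | ); Term -> ( | id; Atom1 -> Atom ( | *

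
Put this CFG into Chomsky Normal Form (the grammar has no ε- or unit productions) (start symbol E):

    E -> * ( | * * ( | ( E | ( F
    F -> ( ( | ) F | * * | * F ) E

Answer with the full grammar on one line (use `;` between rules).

E -> X1 X2 | X1 Y1 | X2 E | X2 F; F -> X2 X2 | X3 F | X1 X1 | X1 Y2; X1 -> *; X2 -> (; X3 -> ); Y1 -> X1 X2; Y2 -> F Y3; Y3 -> X3 E

Introduce a nonterminal for each terminal appearing in a rule of length ≥ 2: X1 → *, X2 → (, X3 → ).
Binarize each right-hand side of length ≥ 3 by chaining fresh nonterminals (Y1, Y2, …): affected rules were E → X1 X1 X2; F → X1 F X3 E.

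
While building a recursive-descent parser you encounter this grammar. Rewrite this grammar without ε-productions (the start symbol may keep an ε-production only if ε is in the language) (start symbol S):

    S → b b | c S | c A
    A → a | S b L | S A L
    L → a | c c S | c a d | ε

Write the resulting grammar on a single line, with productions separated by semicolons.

S → b b | c S | c A; A → a | S b L | S b | S A L | S A; L → a | c c S | c a d

The nullable symbols are {L}.
ε ∉ L(G), so no ε-production is kept.
For each production, add variants omitting each subset of nullable occurrences: A → S b L gives S b L | S b. A → S A L gives S A L | S A.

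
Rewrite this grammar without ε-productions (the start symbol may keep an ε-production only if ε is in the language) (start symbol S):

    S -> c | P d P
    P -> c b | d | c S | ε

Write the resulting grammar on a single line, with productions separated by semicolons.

Nullable set = {P}.
ε ∉ L(G), so no ε-production is kept.
For each production, add variants omitting each subset of nullable occurrences: S → P d P gives P d P | P d | d P | d.

S -> c | P d P | P d | d P | d; P -> c b | d | c S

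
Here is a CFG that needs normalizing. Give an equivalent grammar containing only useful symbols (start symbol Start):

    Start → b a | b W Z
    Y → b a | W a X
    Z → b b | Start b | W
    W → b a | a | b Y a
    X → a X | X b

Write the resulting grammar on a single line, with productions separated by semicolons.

Generating nonterminals: {Start, W, Y, Z}.
Reachable from Start after that: {Start, W, Y, Z}.
Removed useless symbols: {X} and every production mentioning them.

Start → b a | b W Z; Y → b a; Z → b b | Start b | W; W → b a | a | b Y a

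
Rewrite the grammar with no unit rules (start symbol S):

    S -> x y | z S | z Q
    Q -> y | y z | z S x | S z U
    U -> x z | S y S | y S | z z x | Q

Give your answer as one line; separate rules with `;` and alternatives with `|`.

Unit pairs: U ⇒* {Q}.
Replace each nonterminal's rules with the union of the non-unit rules of every nonterminal it unit-derives.

S -> x y | z S | z Q; Q -> y | y z | z S x | S z U; U -> x z | S y S | y S | z z x | y | y z | z S x | S z U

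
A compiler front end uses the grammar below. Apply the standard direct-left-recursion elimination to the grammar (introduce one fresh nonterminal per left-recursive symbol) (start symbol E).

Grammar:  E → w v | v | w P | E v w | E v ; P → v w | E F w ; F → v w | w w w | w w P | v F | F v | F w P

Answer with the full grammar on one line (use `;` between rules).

E, F are directly left-recursive.
For E: α = {v w, v}, β = {w v, v, w P}. Rewrite as E → β E' and E' → α E' | ε.
For F: α = {v, w P}, β = {v w, w w w, w w P, v F}. Rewrite as F → β F' and F' → α F' | ε.

E → w v E' | v E' | w P E'; P → v w | E F w; F → v w F' | w w w F' | w w P F' | v F F'; E' → v w E' | v E' | ε; F' → v F' | w P F' | ε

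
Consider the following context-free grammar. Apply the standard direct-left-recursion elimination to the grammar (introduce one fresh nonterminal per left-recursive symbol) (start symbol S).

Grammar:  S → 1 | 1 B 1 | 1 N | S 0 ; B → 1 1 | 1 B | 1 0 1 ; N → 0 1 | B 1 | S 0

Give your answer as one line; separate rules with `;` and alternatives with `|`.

S → 1 S' | 1 B 1 S' | 1 N S'; B → 1 1 | 1 B | 1 0 1; N → 0 1 | B 1 | S 0; S' → 0 S' | ε

Left recursion appears on S.
For S: α = {0}, β = {1, 1 B 1, 1 N}. Rewrite as S → β S' and S' → α S' | ε.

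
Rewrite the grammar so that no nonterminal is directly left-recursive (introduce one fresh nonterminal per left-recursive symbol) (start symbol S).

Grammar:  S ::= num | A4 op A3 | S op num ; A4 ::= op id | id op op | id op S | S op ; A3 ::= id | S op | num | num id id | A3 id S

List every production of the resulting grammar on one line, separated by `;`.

Left recursion appears on S, A3.
For S: α = {op num}, β = {num, A4 op A3}. Rewrite as S → β S' and S' → α S' | ε.
For A3: α = {id S}, β = {id, S op, num, num id id}. Rewrite as A3 → β A3' and A3' → α A3' | ε.

S ::= num S' | A4 op A3 S'; A4 ::= op id | id op op | id op S | S op; A3 ::= id A3' | S op A3' | num A3' | num id id A3'; S' ::= op num S' | ε; A3' ::= id S A3' | ε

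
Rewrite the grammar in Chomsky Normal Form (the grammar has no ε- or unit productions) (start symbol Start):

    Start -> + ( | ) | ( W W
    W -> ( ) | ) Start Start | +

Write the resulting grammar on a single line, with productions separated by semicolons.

Introduce a nonterminal for each terminal appearing in a rule of length ≥ 2: X1 → +, X2 → (, X3 → ).
Binarize each right-hand side of length ≥ 3 by chaining fresh nonterminals (Y1, Y2, …): affected rules were Start → X2 W W; W → X3 Start Start.

Start -> X1 X2 | ) | X2 Y1; W -> X2 X3 | X3 Y2 | +; X1 -> +; X2 -> (; X3 -> ); Y1 -> W W; Y2 -> Start Start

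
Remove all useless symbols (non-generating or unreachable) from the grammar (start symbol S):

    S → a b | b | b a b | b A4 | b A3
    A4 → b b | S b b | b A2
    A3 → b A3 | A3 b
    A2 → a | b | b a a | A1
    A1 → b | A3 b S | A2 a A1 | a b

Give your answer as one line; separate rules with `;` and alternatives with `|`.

S → a b | b | b a b | b A4; A4 → b b | S b b | b A2; A2 → a | b | b a a | A1; A1 → b | A2 a A1 | a b

Generating nonterminals: {A1, A2, A4, S}.
Reachable from S after that: {A1, A2, A4, S}.
Removed useless symbols: {A3} and every production mentioning them.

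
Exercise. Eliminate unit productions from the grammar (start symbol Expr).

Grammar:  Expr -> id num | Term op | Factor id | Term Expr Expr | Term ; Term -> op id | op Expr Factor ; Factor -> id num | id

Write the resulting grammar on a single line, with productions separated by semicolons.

Unit pairs: Expr ⇒* {Term}.
Replace each nonterminal's rules with the union of the non-unit rules of every nonterminal it unit-derives.

Expr -> op id | op Expr Factor | id num | Term op | Factor id | Term Expr Expr; Term -> op id | op Expr Factor; Factor -> id num | id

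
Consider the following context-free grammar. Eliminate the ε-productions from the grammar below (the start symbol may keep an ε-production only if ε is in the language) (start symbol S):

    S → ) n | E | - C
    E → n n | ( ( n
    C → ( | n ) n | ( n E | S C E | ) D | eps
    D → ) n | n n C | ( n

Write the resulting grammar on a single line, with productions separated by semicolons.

Nullable nonterminals: {C}.
ε ∉ L(G), so no ε-production is kept.
For each production, add variants omitting each subset of nullable occurrences: S → - C gives - C | -. C → S C E gives S C E | S E. D → n n C gives n n C | n n.

S → ) n | E | - C | -; E → n n | ( ( n; C → ( | n ) n | ( n E | S C E | S E | ) D; D → ) n | n n C | n n | ( n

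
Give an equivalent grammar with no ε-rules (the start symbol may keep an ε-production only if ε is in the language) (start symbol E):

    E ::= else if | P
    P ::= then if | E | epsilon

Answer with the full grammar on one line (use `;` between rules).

Nullable nonterminals: {E, P}.
ε ∈ L(G) since E is nullable, so keep E → ε.

E ::= else if | P | epsilon; P ::= then if | E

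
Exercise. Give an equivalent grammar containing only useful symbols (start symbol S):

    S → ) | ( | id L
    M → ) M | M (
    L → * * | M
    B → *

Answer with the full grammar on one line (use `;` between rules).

S → ) | ( | id L; L → * *

Generating nonterminals: {B, L, S}.
Reachable from S after that: {L, S}.
Removed useless symbols: {B, M} and every production mentioning them.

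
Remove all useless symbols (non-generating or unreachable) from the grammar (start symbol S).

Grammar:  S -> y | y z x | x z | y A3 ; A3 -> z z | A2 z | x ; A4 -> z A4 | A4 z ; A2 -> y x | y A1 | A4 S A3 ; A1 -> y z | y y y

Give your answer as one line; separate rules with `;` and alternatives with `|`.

S -> y | y z x | x z | y A3; A3 -> z z | A2 z | x; A2 -> y x | y A1; A1 -> y z | y y y

Generating nonterminals: {A1, A2, A3, S}.
Reachable from S after that: {A1, A2, A3, S}.
Removed useless symbols: {A4} and every production mentioning them.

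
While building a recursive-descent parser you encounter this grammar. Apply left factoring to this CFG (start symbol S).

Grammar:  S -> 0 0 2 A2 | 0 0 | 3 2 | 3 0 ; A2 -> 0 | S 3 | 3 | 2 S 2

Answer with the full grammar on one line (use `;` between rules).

S has alternatives sharing prefix '0 0': factor to S → 0 0 S' with S' → 2 A2 | ε.
S has alternatives sharing prefix '3': factor to S → 3 S'' with S'' → 2 | 0.

S -> 0 0 S' | 3 S''; A2 -> 0 | S 3 | 3 | 2 S 2; S' -> 2 A2 | ε; S'' -> 2 | 0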